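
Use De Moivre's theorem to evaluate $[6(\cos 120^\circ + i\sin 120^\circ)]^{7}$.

By De Moivre: z^n = r^n(cos(nθ) + i sin(nθ))
= 6^7(cos(7*120°) + i sin(7*120°))
= 279936(cos 120° + i sin 120°)
= -139968 + 139968*sqrt(3)i


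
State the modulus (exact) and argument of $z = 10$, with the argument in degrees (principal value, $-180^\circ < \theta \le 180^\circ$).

|z| = sqrt(10^2 + 0^2) = 10
b = 0 and a > 0, so z lies on the positive real axis: arg(z) = 0°


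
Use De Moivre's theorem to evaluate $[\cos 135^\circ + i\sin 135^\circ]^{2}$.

By De Moivre: z^n = r^n(cos(nθ) + i sin(nθ))
= 1^2(cos(2*135°) + i sin(2*135°))
= 1(cos 270° + i sin 270°)
= -i


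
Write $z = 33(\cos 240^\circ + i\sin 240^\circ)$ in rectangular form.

a = r cos θ = 33 * -1/2 = -33/2
b = r sin θ = 33 * -sqrt(3)/2 = -33*sqrt(3)/2
z = -33/2 - (33*sqrt(3)/2)i


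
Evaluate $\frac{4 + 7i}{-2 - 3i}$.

Multiply numerator and denominator by conjugate (-2 + 3i):
= (4 + 7i)(-2 + 3i) / ((-2)^2 + (-3)^2)
= (-29 - 2i) / 13
= -29/13 - (2/13)i


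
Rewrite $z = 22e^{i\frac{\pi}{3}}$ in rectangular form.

a = r cos θ = 22 * 1/2 = 11
b = r sin θ = 22 * sqrt(3)/2 = 11*sqrt(3)
z = 11 + 11*sqrt(3)i


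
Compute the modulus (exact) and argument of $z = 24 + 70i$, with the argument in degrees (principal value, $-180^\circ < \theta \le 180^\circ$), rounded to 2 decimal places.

|z| = sqrt(24^2 + 70^2) = 74
arg(z) = arctan(b/a) = arctan(70/24) (quadrant-adjusted) = 71.08°


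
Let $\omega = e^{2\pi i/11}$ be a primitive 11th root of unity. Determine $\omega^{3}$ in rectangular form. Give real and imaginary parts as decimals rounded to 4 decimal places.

ω^3 = e^(2πi·3/11) = e^(i·6π/11)
= cos(6π/11) + i sin(6π/11)
= -0.1423 + 0.9898i


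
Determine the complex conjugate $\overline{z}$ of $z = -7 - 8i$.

If z = a + bi, then conjugate(z) = a - bi
conjugate(-7 - 8i) = -7 + 8i


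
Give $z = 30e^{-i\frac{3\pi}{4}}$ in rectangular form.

a = r cos θ = 30 * -sqrt(2)/2 = -15*sqrt(2)
b = r sin θ = 30 * -sqrt(2)/2 = -15*sqrt(2)
z = -15*sqrt(2) - 15*sqrt(2)i


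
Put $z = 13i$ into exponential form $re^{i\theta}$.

r = |z| = sqrt((0)^2 + (13)^2) = sqrt(0 + 169) = sqrt(169) = 13
a = 0 and b > 0, so z lies on the positive imaginary axis: θ = 90° = π/2
z = 13e^(i*π/2)


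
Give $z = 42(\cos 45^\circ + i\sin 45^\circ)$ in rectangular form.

a = r cos θ = 42 * sqrt(2)/2 = 21*sqrt(2)
b = r sin θ = 42 * sqrt(2)/2 = 21*sqrt(2)
z = 21*sqrt(2) + 21*sqrt(2)i


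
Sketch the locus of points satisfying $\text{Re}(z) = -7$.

Re(z) = x where z = x + yi; the equation x = -7 is satisfied by all points with that x-coordinate
Locus: Vertical line x = -7


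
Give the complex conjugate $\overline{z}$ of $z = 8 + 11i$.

If z = a + bi, then conjugate(z) = a - bi
conjugate(8 + 11i) = 8 - 11i


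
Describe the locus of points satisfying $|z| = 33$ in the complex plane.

|z| = 33 means sqrt(x^2 + y^2) = 33
This is a circle of radius 33 centered at the origin


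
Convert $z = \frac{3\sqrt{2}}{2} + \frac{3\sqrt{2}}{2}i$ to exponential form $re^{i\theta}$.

r = |z| = sqrt((3*sqrt(2)/2)^2 + (3*sqrt(2)/2)^2) = sqrt(9/2 + 9/2) = sqrt(9) = 3
θ = arctan(b/a) = arctan(2.1213/2.1213) (quadrant-adjusted) = 45° = π/4
z = 3e^(i*π/4)


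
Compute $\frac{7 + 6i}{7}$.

Divisor is real, so divide each part by 7:
= 1 + (6/7)i


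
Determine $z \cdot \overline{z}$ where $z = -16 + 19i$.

z * conjugate(z) = |z|^2 = a^2 + b^2
= (-16)^2 + 19^2 = 617


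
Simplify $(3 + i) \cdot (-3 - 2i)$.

(a1*a2 - b1*b2) + (a1*b2 + b1*a2)i
= (-9 - (-2)) + (-6 + (-3))i
= -7 - 9i


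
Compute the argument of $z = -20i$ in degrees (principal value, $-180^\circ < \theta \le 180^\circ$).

a = 0 and b < 0, so z lies on the negative imaginary axis: θ = -90°


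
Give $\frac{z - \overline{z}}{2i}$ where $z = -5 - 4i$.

z - conjugate(z) = 2bi
(z - conjugate(z))/(2i) = 2bi/(2i) = b = -4


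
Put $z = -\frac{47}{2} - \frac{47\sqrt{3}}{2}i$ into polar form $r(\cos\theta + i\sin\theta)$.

r = |z| = sqrt(a^2 + b^2) = sqrt((-47/2)^2 + (-47*sqrt(3)/2)^2) = sqrt(2209/4 + 6627/4) = sqrt(2209) = 47
θ = arctan(b/a) = arctan(-40.7032/-23.5) (quadrant-adjusted) = 240°
z = 47(cos 240° + i sin 240°)


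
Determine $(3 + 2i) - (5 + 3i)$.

(3 - 5) + (2 - 3)i = -2 - i


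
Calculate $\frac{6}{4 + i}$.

Multiply numerator and denominator by conjugate (4 - i):
= (6)(4 - i) / (4^2 + 1^2)
= (24 - 6i) / 17
= 24/17 - (6/17)i


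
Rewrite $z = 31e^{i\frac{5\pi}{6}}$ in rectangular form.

a = r cos θ = 31 * -sqrt(3)/2 = -31*sqrt(3)/2
b = r sin θ = 31 * 1/2 = 31/2
z = -31*sqrt(3)/2 + (31/2)i


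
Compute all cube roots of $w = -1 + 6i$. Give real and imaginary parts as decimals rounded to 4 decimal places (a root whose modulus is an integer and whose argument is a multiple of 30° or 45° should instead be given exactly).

|w| = sqrt(37) ≈ 6.082763, arg(w) ≈ 99.462322°
Root modulus = sqrt(37)^(1/3) ≈ 1.825437
Root arguments: θ_k = (arg(w) + 360°k)/3 for k = 0, 1, ..., 2
Compute each root as (root modulus)(cos θ_k + i sin θ_k) using full-precision intermediates, then round to 4 decimal places.
Roots: 1.5283 + 0.9983i, -1.6287 + 0.8244i, 0.1004 - 1.8227i


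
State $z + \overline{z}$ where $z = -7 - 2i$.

z + conjugate(z) = (a + bi) + (a - bi) = 2a
= 2 * (-7) = -14


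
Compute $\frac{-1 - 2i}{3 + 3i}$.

Multiply numerator and denominator by conjugate (3 - 3i):
= (-1 - 2i)(3 - 3i) / (3^2 + 3^2)
= (-9 - 3i) / 18
Divide through by 3: (-3 - i) / 6
= -1/2 - (1/6)i


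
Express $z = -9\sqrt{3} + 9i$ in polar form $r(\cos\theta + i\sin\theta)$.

r = |z| = sqrt(a^2 + b^2) = sqrt((-9*sqrt(3))^2 + (9)^2) = sqrt(243 + 81) = sqrt(324) = 18
θ = arctan(b/a) = arctan(9/-15.5885) (quadrant-adjusted) = 150°
z = 18(cos 150° + i sin 150°)


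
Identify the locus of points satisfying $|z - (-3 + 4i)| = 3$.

|z - z0| = r describes a circle centered at z0 with radius r
Here z0 = -3 + 4i and r = 3
Locus: Circle centered at (-3, 4) with radius 3


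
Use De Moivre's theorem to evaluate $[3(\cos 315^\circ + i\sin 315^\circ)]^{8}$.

By De Moivre: z^n = r^n(cos(nθ) + i sin(nθ))
= 3^8(cos(8*315°) + i sin(8*315°))
= 6561(cos 0° + i sin 0°)
= 6561


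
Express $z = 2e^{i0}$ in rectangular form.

a = r cos θ = 2 * 1 = 2
b = r sin θ = 2 * 0 = 0
z = 2


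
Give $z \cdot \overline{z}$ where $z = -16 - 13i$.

z * conjugate(z) = |z|^2 = a^2 + b^2
= (-16)^2 + (-13)^2 = 425


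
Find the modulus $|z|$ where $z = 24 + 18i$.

|z| = sqrt(a^2 + b^2) = sqrt(24^2 + 18^2) = sqrt(900) = 30


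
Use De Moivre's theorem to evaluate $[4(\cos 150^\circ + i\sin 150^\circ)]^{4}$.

By De Moivre: z^n = r^n(cos(nθ) + i sin(nθ))
= 4^4(cos(4*150°) + i sin(4*150°))
= 256(cos 240° + i sin 240°)
= -128 - 128*sqrt(3)i


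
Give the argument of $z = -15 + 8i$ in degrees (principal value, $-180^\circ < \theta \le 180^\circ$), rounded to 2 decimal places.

θ = arctan(b/a) = arctan(8/-15) (quadrant-adjusted) = 151.93°


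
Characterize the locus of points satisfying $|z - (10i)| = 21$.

|z - z0| = r describes a circle centered at z0 with radius r
Here z0 = 10i and r = 21
Locus: Circle centered at (0, 10) with radius 21


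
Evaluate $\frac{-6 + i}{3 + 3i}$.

Multiply numerator and denominator by conjugate (3 - 3i):
= (-6 + i)(3 - 3i) / (3^2 + 3^2)
= (-15 + 21i) / 18
Divide through by 3: (-5 + 7i) / 6
= -5/6 + (7/6)i


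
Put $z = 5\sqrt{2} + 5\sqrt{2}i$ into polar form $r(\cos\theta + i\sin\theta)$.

r = |z| = sqrt(a^2 + b^2) = sqrt((5*sqrt(2))^2 + (5*sqrt(2))^2) = sqrt(50 + 50) = sqrt(100) = 10
θ = arctan(b/a) = arctan(7.0711/7.0711) (quadrant-adjusted) = 45°
z = 10(cos 45° + i sin 45°)


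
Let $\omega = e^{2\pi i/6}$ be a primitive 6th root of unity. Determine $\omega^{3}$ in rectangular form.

ω^3 = e^(2πi·3/6) = e^(i·1π)
= cos(1π) + i sin(1π)
= -1


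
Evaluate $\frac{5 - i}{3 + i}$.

Multiply numerator and denominator by conjugate (3 - i):
= (5 - i)(3 - i) / (3^2 + 1^2)
= (14 - 8i) / 10
Divide through by 2: (7 - 4i) / 5
= 7/5 - (4/5)i


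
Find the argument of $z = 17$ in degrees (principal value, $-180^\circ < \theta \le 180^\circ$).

b = 0 and a > 0, so z lies on the positive real axis: θ = 0°


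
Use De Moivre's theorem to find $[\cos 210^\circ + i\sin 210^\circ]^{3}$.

By De Moivre: z^n = r^n(cos(nθ) + i sin(nθ))
= 1^3(cos(3*210°) + i sin(3*210°))
= 1(cos 270° + i sin 270°)
= -i


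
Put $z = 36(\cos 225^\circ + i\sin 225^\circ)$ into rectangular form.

a = r cos θ = 36 * -sqrt(2)/2 = -18*sqrt(2)
b = r sin θ = 36 * -sqrt(2)/2 = -18*sqrt(2)
z = -18*sqrt(2) - 18*sqrt(2)i


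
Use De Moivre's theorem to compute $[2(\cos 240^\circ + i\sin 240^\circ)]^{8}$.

By De Moivre: z^n = r^n(cos(nθ) + i sin(nθ))
= 2^8(cos(8*240°) + i sin(8*240°))
= 256(cos 120° + i sin 120°)
= -128 + 128*sqrt(3)i


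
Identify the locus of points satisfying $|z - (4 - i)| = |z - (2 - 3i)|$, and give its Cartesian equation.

|z - z1| = |z - z2| means z is equidistant from z1 and z2,
i.e. the perpendicular bisector of the segment from (4, -1) to (2, -3) (midpoint (3, -2)).
With z = x + yi, square both sides:
(x - 4)^2 + (y - (-1))^2 = (x - 2)^2 + (y - (-3))^2
The x^2 and y^2 terms cancel: -4x + (-4)y = 13 - 17 = -4
Simplify: x + y = 1
Locus: Perpendicular bisector of the segment from (4, -1) to (2, -3): the line x + y = 1


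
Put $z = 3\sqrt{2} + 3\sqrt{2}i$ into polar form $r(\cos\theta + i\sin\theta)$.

r = |z| = sqrt(a^2 + b^2) = sqrt((3*sqrt(2))^2 + (3*sqrt(2))^2) = sqrt(18 + 18) = sqrt(36) = 6
θ = arctan(b/a) = arctan(4.2426/4.2426) (quadrant-adjusted) = 45°
z = 6(cos 45° + i sin 45°)


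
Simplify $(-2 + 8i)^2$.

(a + bi)^2 = a^2 - b^2 + 2abi
= (-2)^2 - 8^2 + 2*(-2)*8i
= -60 - 32i


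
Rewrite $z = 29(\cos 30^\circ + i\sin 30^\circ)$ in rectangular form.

a = r cos θ = 29 * sqrt(3)/2 = 29*sqrt(3)/2
b = r sin θ = 29 * 1/2 = 29/2
z = 29*sqrt(3)/2 + (29/2)i


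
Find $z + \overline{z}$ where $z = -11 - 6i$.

z + conjugate(z) = (a + bi) + (a - bi) = 2a
= 2 * (-11) = -22


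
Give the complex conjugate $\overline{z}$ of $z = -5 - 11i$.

If z = a + bi, then conjugate(z) = a - bi
conjugate(-5 - 11i) = -5 + 11i


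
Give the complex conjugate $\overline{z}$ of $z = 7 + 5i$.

If z = a + bi, then conjugate(z) = a - bi
conjugate(7 + 5i) = 7 - 5i


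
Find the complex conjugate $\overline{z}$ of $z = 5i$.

If z = a + bi, then conjugate(z) = a - bi
conjugate(5i) = -5i


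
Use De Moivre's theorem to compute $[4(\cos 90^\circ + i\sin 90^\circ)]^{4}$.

By De Moivre: z^n = r^n(cos(nθ) + i sin(nθ))
= 4^4(cos(4*90°) + i sin(4*90°))
= 256(cos 0° + i sin 0°)
= 256


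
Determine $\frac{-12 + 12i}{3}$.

Divisor is real, so divide each part by 3:
= -4 + 4i


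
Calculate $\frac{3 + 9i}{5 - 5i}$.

Multiply numerator and denominator by conjugate (5 + 5i):
= (3 + 9i)(5 + 5i) / (5^2 + (-5)^2)
= (-30 + 60i) / 50
Divide through by 10: (-3 + 6i) / 5
= -3/5 + (6/5)i


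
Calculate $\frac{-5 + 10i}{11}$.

Divisor is real, so divide each part by 11:
= -5/11 + (10/11)i


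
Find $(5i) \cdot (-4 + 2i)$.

(a1*a2 - b1*b2) + (a1*b2 + b1*a2)i
= (0 - 10) + (0 + (-20))i
= -10 - 20i


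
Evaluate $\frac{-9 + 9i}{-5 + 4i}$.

Multiply numerator and denominator by conjugate (-5 - 4i):
= (-9 + 9i)(-5 - 4i) / ((-5)^2 + 4^2)
= (81 - 9i) / 41
= 81/41 - (9/41)i


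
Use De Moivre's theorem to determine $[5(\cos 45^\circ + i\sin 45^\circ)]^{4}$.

By De Moivre: z^n = r^n(cos(nθ) + i sin(nθ))
= 5^4(cos(4*45°) + i sin(4*45°))
= 625(cos 180° + i sin 180°)
= -625


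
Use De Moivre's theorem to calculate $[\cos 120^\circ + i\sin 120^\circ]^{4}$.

By De Moivre: z^n = r^n(cos(nθ) + i sin(nθ))
= 1^4(cos(4*120°) + i sin(4*120°))
= 1(cos 120° + i sin 120°)
= -1/2 + (sqrt(3)/2)i


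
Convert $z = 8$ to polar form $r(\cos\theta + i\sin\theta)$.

r = |z| = sqrt(a^2 + b^2) = sqrt((8)^2 + (0)^2) = sqrt(64 + 0) = sqrt(64) = 8
b = 0 and a > 0, so z lies on the positive real axis: θ = 0°
z = 8(cos 0° + i sin 0°)


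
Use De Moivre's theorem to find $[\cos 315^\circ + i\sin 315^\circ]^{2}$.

By De Moivre: z^n = r^n(cos(nθ) + i sin(nθ))
= 1^2(cos(2*315°) + i sin(2*315°))
= 1(cos 270° + i sin 270°)
= -i


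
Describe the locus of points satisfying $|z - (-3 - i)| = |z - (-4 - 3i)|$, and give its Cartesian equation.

|z - z1| = |z - z2| means z is equidistant from z1 and z2,
i.e. the perpendicular bisector of the segment from (-3, -1) to (-4, -3) (midpoint (-7/2, -2)).
With z = x + yi, square both sides:
(x - (-3))^2 + (y - (-1))^2 = (x - (-4))^2 + (y - (-3))^2
The x^2 and y^2 terms cancel: -2x + (-4)y = 25 - 10 = 15
Simplify: 2x + 4y = -15
Locus: Perpendicular bisector of the segment from (-3, -1) to (-4, -3): the line 2x + 4y = -15


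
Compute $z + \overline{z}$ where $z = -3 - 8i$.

z + conjugate(z) = (a + bi) + (a - bi) = 2a
= 2 * (-3) = -6


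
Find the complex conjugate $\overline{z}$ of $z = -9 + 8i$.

If z = a + bi, then conjugate(z) = a - bi
conjugate(-9 + 8i) = -9 - 8i


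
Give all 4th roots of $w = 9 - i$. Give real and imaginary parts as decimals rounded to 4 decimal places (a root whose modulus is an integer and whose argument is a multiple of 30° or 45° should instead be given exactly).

|w| = sqrt(82) ≈ 9.055385, arg(w) ≈ 353.659808°
Root modulus = sqrt(82)^(1/4) ≈ 1.734709
Root arguments: θ_k = (arg(w) + 360°k)/4 for k = 0, 1, ..., 3
Compute each root as (root modulus)(cos θ_k + i sin θ_k) using full-precision intermediates, then round to 4 decimal places.
Roots: 0.0480 + 1.7340i, -1.7340 + 0.0480i, -0.0480 - 1.7340i, 1.7340 - 0.0480i


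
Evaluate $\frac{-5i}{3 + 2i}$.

Multiply numerator and denominator by conjugate (3 - 2i):
= (-5i)(3 - 2i) / (3^2 + 2^2)
= (-10 - 15i) / 13
= -10/13 - (15/13)i


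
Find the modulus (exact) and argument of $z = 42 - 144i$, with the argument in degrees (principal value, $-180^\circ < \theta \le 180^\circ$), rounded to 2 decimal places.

|z| = sqrt(42^2 + (-144)^2) = 150
arg(z) = arctan(b/a) = arctan(-144/42) (quadrant-adjusted) = -73.74°


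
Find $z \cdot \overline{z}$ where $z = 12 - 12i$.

z * conjugate(z) = |z|^2 = a^2 + b^2
= 12^2 + (-12)^2 = 288


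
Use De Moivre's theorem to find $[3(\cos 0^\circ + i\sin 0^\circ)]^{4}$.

By De Moivre: z^n = r^n(cos(nθ) + i sin(nθ))
= 3^4(cos(4*0°) + i sin(4*0°))
= 81(cos 0° + i sin 0°)
= 81


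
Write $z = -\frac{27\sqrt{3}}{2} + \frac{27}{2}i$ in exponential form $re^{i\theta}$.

r = |z| = sqrt((-27*sqrt(3)/2)^2 + (27/2)^2) = sqrt(2187/4 + 729/4) = sqrt(729) = 27
θ = arctan(b/a) = arctan(13.5/-23.3827) (quadrant-adjusted) = 150° = 5π/6
z = 27e^(i*5π/6)


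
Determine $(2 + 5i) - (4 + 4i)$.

(2 - 4) + (5 - 4)i = -2 + i


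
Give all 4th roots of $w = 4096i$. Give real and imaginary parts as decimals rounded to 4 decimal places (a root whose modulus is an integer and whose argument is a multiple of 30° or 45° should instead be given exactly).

|w| = 4096, arg(w) = 90°
Root modulus = 4096^(1/4) = 8
Root arguments: θ_k = (90° + 360°k)/4 for k = 0, 1, ..., 3
Compute each root as (root modulus)(cos θ_k + i sin θ_k) using full-precision intermediates, then round to 4 decimal places.
Roots: 7.3910 + 3.0615i, -3.0615 + 7.3910i, -7.3910 - 3.0615i, 3.0615 - 7.3910i


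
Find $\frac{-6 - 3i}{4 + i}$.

Multiply numerator and denominator by conjugate (4 - i):
= (-6 - 3i)(4 - i) / (4^2 + 1^2)
= (-27 - 6i) / 17
= -27/17 - (6/17)i


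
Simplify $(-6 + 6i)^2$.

(a + bi)^2 = a^2 - b^2 + 2abi
= (-6)^2 - 6^2 + 2*(-6)*6i
= -72i


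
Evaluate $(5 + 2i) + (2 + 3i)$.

(5 + 2) + (2 + 3)i = 7 + 5i


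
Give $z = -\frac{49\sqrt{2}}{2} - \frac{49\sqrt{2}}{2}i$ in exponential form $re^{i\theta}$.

r = |z| = sqrt((-49*sqrt(2)/2)^2 + (-49*sqrt(2)/2)^2) = sqrt(2401/2 + 2401/2) = sqrt(2401) = 49
θ = arctan(b/a) = arctan(-34.6482/-34.6482) (quadrant-adjusted) = 225° = 5π/4
z = 49e^(i*5π/4)


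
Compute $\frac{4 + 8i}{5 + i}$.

Multiply numerator and denominator by conjugate (5 - i):
= (4 + 8i)(5 - i) / (5^2 + 1^2)
= (28 + 36i) / 26
Divide through by 2: (14 + 18i) / 13
= 14/13 + (18/13)i


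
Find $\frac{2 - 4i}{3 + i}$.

Multiply numerator and denominator by conjugate (3 - i):
= (2 - 4i)(3 - i) / (3^2 + 1^2)
= (2 - 14i) / 10
Divide through by 2: (1 - 7i) / 5
= 1/5 - (7/5)i


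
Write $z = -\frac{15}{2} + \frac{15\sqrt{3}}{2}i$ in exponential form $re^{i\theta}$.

r = |z| = sqrt((-15/2)^2 + (15*sqrt(3)/2)^2) = sqrt(225/4 + 675/4) = sqrt(225) = 15
θ = arctan(b/a) = arctan(12.9904/-7.5) (quadrant-adjusted) = 120° = 2π/3
z = 15e^(i*2π/3)


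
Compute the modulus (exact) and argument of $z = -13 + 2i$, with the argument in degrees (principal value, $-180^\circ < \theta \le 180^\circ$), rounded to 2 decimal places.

|z| = sqrt((-13)^2 + 2^2) = sqrt(173)
arg(z) = arctan(b/a) = arctan(2/-13) (quadrant-adjusted) = 171.25°


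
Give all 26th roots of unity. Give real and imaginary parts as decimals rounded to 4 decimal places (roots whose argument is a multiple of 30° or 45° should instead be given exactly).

ω_k = e^(2πik/26) = cos(2πk/26) + i sin(2πk/26) for k = 0, 1, ..., 25
Roots: 1, 0.9709 + 0.2393i, 0.8855 + 0.4647i, 0.7485 + 0.6631i, 0.5681 + 0.8230i, 0.3546 + 0.9350i, 0.1205 + 0.9927i, -0.1205 + 0.9927i, -0.3546 + 0.9350i, -0.5681 + 0.8230i, -0.7485 + 0.6631i, -0.8855 + 0.4647i, -0.9709 + 0.2393i, -1, -0.9709 - 0.2393i, -0.8855 - 0.4647i, -0.7485 - 0.6631i, -0.5681 - 0.8230i, -0.3546 - 0.9350i, -0.1205 - 0.9927i, 0.1205 - 0.9927i, 0.3546 - 0.9350i, 0.5681 - 0.8230i, 0.7485 - 0.6631i, 0.8855 - 0.4647i, 0.9709 - 0.2393i


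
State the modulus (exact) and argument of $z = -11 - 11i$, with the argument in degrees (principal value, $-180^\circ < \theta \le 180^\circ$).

|z| = sqrt((-11)^2 + (-11)^2) = sqrt(242)
arg(z) = arctan(b/a) = arctan(-11/-11) (quadrant-adjusted) = -135°


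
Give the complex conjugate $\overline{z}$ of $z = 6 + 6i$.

If z = a + bi, then conjugate(z) = a - bi
conjugate(6 + 6i) = 6 - 6i


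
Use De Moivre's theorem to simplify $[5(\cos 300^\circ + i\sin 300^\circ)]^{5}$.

By De Moivre: z^n = r^n(cos(nθ) + i sin(nθ))
= 5^5(cos(5*300°) + i sin(5*300°))
= 3125(cos 60° + i sin 60°)
= 3125/2 + (3125*sqrt(3)/2)i


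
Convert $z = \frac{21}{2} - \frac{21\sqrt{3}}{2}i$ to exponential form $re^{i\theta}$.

r = |z| = sqrt((21/2)^2 + (-21*sqrt(3)/2)^2) = sqrt(441/4 + 1323/4) = sqrt(441) = 21
θ = arctan(b/a) = arctan(-18.1865/10.5) (quadrant-adjusted) = -60° = -π/3
z = 21e^(-i*π/3)


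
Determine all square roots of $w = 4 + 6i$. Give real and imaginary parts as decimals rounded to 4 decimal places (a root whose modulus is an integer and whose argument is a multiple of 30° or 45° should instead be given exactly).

|w| = sqrt(52) ≈ 7.211103, arg(w) ≈ 56.309932°
Root modulus = sqrt(52)^(1/2) ≈ 2.685350
Root arguments: θ_k = (arg(w) + 360°k)/2 for k = 0, 1, ..., 1
Compute each root as (root modulus)(cos θ_k + i sin θ_k) using full-precision intermediates, then round to 4 decimal places.
Roots: 2.3676 + 1.2671i, -2.3676 - 1.2671i


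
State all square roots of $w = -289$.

|w| = 289, arg(w) = 180°
Root modulus = 289^(1/2) = 17
Root arguments: θ_k = (180° + 360°k)/2 for k = 0, 1, ..., 1
Roots: 17i, -17i


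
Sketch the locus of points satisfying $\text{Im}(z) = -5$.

Im(z) = y where z = x + yi; the equation y = -5 is satisfied by all points with that y-coordinate
Locus: Horizontal line y = -5


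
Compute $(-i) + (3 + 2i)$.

(0 + 3) + (-1 + 2)i = 3 + i


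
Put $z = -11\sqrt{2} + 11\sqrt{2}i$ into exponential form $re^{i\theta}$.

r = |z| = sqrt((-11*sqrt(2))^2 + (11*sqrt(2))^2) = sqrt(242 + 242) = sqrt(484) = 22
θ = arctan(b/a) = arctan(15.5563/-15.5563) (quadrant-adjusted) = 135° = 3π/4
z = 22e^(i*3π/4)


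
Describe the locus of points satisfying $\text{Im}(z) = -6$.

Im(z) = y where z = x + yi; the equation y = -6 is satisfied by all points with that y-coordinate
Locus: Horizontal line y = -6


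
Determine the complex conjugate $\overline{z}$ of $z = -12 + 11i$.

If z = a + bi, then conjugate(z) = a - bi
conjugate(-12 + 11i) = -12 - 11i


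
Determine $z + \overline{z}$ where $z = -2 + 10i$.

z + conjugate(z) = (a + bi) + (a - bi) = 2a
= 2 * (-2) = -4


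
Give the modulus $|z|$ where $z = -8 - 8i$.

|z| = sqrt(a^2 + b^2) = sqrt((-8)^2 + (-8)^2) = sqrt(128) = sqrt(128)


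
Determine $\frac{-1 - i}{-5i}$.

Multiply numerator and denominator by conjugate (5i):
= (-1 - i)(5i) / (0^2 + (-5)^2)
= (5 - 5i) / 25
Divide through by 5: (1 - i) / 5
= 1/5 - (1/5)i


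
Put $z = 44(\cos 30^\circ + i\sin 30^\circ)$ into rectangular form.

a = r cos θ = 44 * sqrt(3)/2 = 22*sqrt(3)
b = r sin θ = 44 * 1/2 = 22
z = 22*sqrt(3) + 22i


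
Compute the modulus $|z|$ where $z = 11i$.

|z| = sqrt(a^2 + b^2) = sqrt(0^2 + 11^2) = sqrt(121) = 11


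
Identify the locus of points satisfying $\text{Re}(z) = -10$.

Re(z) = x where z = x + yi; the equation x = -10 is satisfied by all points with that x-coordinate
Locus: Vertical line x = -10


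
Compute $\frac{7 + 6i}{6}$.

Divisor is real, so divide each part by 6:
= 7/6 + i


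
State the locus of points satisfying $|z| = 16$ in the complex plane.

|z| = 16 means sqrt(x^2 + y^2) = 16
This is a circle of radius 16 centered at the origin


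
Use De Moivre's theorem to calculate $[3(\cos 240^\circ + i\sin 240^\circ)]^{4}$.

By De Moivre: z^n = r^n(cos(nθ) + i sin(nθ))
= 3^4(cos(4*240°) + i sin(4*240°))
= 81(cos 240° + i sin 240°)
= -81/2 - (81*sqrt(3)/2)i


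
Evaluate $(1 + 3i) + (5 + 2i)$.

(1 + 5) + (3 + 2)i = 6 + 5i


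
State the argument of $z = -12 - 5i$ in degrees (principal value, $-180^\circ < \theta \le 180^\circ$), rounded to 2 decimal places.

θ = arctan(b/a) = arctan(-5/-12) (quadrant-adjusted) = -157.38°


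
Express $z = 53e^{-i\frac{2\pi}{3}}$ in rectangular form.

a = r cos θ = 53 * -1/2 = -53/2
b = r sin θ = 53 * -sqrt(3)/2 = -53*sqrt(3)/2
z = -53/2 - (53*sqrt(3)/2)i


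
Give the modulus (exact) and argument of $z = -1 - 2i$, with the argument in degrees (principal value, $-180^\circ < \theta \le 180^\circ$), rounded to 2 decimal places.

|z| = sqrt((-1)^2 + (-2)^2) = sqrt(5)
arg(z) = arctan(b/a) = arctan(-2/-1) (quadrant-adjusted) = -116.57°


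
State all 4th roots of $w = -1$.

|w| = 1, arg(w) = 180°
Root modulus = 1^(1/4) = 1
Root arguments: θ_k = (180° + 360°k)/4 for k = 0, 1, ..., 3
Roots: sqrt(2)/2 + (sqrt(2)/2)i, -sqrt(2)/2 + (sqrt(2)/2)i, -sqrt(2)/2 - (sqrt(2)/2)i, sqrt(2)/2 - (sqrt(2)/2)i


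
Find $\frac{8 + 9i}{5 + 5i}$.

Multiply numerator and denominator by conjugate (5 - 5i):
= (8 + 9i)(5 - 5i) / (5^2 + 5^2)
= (85 + 5i) / 50
Divide through by 5: (17 + i) / 10
= 17/10 + (1/10)i


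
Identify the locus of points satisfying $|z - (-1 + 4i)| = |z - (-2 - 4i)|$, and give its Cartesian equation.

|z - z1| = |z - z2| means z is equidistant from z1 and z2,
i.e. the perpendicular bisector of the segment from (-1, 4) to (-2, -4) (midpoint (-3/2, 0)).
With z = x + yi, square both sides:
(x - (-1))^2 + (y - 4)^2 = (x - (-2))^2 + (y - (-4))^2
The x^2 and y^2 terms cancel: -2x + (-16)y = 20 - 17 = 3
Simplify: 2x + 16y = -3
Locus: Perpendicular bisector of the segment from (-1, 4) to (-2, -4): the line 2x + 16y = -3


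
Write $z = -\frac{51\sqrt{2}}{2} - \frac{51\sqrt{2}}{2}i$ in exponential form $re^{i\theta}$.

r = |z| = sqrt((-51*sqrt(2)/2)^2 + (-51*sqrt(2)/2)^2) = sqrt(2601/2 + 2601/2) = sqrt(2601) = 51
θ = arctan(b/a) = arctan(-36.0624/-36.0624) (quadrant-adjusted) = -135° = -3π/4
z = 51e^(-i*3π/4)


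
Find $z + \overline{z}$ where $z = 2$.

z + conjugate(z) = (a + bi) + (a - bi) = 2a
= 2 * 2 = 4


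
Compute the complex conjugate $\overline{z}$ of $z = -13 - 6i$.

If z = a + bi, then conjugate(z) = a - bi
conjugate(-13 - 6i) = -13 + 6i


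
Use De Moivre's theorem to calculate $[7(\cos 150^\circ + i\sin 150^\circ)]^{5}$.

By De Moivre: z^n = r^n(cos(nθ) + i sin(nθ))
= 7^5(cos(5*150°) + i sin(5*150°))
= 16807(cos 30° + i sin 30°)
= 16807*sqrt(3)/2 + (16807/2)i


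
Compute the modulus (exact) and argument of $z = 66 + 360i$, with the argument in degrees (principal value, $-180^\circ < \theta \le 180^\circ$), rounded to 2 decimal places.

|z| = sqrt(66^2 + 360^2) = 366
arg(z) = arctan(b/a) = arctan(360/66) (quadrant-adjusted) = 79.61°


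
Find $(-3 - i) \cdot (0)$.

(a1*a2 - b1*b2) + (a1*b2 + b1*a2)i
= (0 - 0) + (0 + 0)i
= 0


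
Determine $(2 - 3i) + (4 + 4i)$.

(2 + 4) + (-3 + 4)i = 6 + i


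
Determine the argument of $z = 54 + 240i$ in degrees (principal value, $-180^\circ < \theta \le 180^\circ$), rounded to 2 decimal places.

θ = arctan(b/a) = arctan(240/54) (quadrant-adjusted) = 77.32°


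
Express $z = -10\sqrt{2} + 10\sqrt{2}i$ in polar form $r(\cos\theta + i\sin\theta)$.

r = |z| = sqrt(a^2 + b^2) = sqrt((-10*sqrt(2))^2 + (10*sqrt(2))^2) = sqrt(200 + 200) = sqrt(400) = 20
θ = arctan(b/a) = arctan(14.1421/-14.1421) (quadrant-adjusted) = 135°
z = 20(cos 135° + i sin 135°)


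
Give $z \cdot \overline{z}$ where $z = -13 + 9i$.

z * conjugate(z) = |z|^2 = a^2 + b^2
= (-13)^2 + 9^2 = 250


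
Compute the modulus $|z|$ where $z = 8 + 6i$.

|z| = sqrt(a^2 + b^2) = sqrt(8^2 + 6^2) = sqrt(100) = 10


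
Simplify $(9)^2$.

(a + bi)^2 = a^2 - b^2 + 2abi
= 9^2 - 0^2 + 2*9*0i
= 81


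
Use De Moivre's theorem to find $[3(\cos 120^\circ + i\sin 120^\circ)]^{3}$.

By De Moivre: z^n = r^n(cos(nθ) + i sin(nθ))
= 3^3(cos(3*120°) + i sin(3*120°))
= 27(cos 0° + i sin 0°)
= 27


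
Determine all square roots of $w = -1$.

|w| = 1, arg(w) = 180°
Root modulus = 1^(1/2) = 1
Root arguments: θ_k = (180° + 360°k)/2 for k = 0, 1, ..., 1
Roots: i, -i


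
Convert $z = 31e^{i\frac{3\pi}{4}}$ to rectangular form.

a = r cos θ = 31 * -sqrt(2)/2 = -31*sqrt(2)/2
b = r sin θ = 31 * sqrt(2)/2 = 31*sqrt(2)/2
z = -31*sqrt(2)/2 + (31*sqrt(2)/2)i


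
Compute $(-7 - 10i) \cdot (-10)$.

(a1*a2 - b1*b2) + (a1*b2 + b1*a2)i
= (70 - 0) + (0 + 100)i
= 70 + 100i


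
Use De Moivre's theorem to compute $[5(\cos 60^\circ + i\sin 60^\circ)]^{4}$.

By De Moivre: z^n = r^n(cos(nθ) + i sin(nθ))
= 5^4(cos(4*60°) + i sin(4*60°))
= 625(cos 240° + i sin 240°)
= -625/2 - (625*sqrt(3)/2)i


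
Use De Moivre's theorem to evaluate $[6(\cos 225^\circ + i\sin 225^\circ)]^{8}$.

By De Moivre: z^n = r^n(cos(nθ) + i sin(nθ))
= 6^8(cos(8*225°) + i sin(8*225°))
= 1679616(cos 0° + i sin 0°)
= 1679616


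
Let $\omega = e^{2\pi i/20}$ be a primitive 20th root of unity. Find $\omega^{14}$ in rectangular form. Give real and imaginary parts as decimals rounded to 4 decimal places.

ω^14 = e^(2πi·14/20) = e^(i·7π/5)
= cos(7π/5) + i sin(7π/5)
= -0.3090 - 0.9511i


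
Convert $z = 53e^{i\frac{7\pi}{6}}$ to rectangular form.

a = r cos θ = 53 * -sqrt(3)/2 = -53*sqrt(3)/2
b = r sin θ = 53 * -1/2 = -53/2
z = -53*sqrt(3)/2 - (53/2)i


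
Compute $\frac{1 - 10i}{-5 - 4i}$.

Multiply numerator and denominator by conjugate (-5 + 4i):
= (1 - 10i)(-5 + 4i) / ((-5)^2 + (-4)^2)
= (35 + 54i) / 41
= 35/41 + (54/41)i


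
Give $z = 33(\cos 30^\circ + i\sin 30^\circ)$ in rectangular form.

a = r cos θ = 33 * sqrt(3)/2 = 33*sqrt(3)/2
b = r sin θ = 33 * 1/2 = 33/2
z = 33*sqrt(3)/2 + (33/2)i


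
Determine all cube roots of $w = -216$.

|w| = 216, arg(w) = 180°
Root modulus = 216^(1/3) = 6
Root arguments: θ_k = (180° + 360°k)/3 for k = 0, 1, ..., 2
Roots: 3 + 3*sqrt(3)i, -6, 3 - 3*sqrt(3)i


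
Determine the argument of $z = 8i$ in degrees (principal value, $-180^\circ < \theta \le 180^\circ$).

a = 0 and b > 0, so z lies on the positive imaginary axis: θ = 90°


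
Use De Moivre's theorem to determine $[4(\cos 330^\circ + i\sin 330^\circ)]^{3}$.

By De Moivre: z^n = r^n(cos(nθ) + i sin(nθ))
= 4^3(cos(3*330°) + i sin(3*330°))
= 64(cos 270° + i sin 270°)
= -64i


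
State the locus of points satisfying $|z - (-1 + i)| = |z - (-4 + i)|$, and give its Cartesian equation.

|z - z1| = |z - z2| means z is equidistant from z1 and z2,
i.e. the perpendicular bisector of the segment from (-1, 1) to (-4, 1) (midpoint (-5/2, 1)).
With z = x + yi, square both sides:
(x - (-1))^2 + (y - 1)^2 = (x - (-4))^2 + (y - 1)^2
The x^2 and y^2 terms cancel: -6x + 0y = 17 - 2 = 15
Simplify: x = -5/2
Locus: Perpendicular bisector of the segment from (-1, 1) to (-4, 1): the line x = -5/2


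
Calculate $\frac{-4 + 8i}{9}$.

Divisor is real, so divide each part by 9:
= -4/9 + (8/9)i


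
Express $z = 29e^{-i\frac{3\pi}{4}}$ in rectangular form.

a = r cos θ = 29 * -sqrt(2)/2 = -29*sqrt(2)/2
b = r sin θ = 29 * -sqrt(2)/2 = -29*sqrt(2)/2
z = -29*sqrt(2)/2 - (29*sqrt(2)/2)i


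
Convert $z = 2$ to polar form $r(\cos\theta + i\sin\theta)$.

r = |z| = sqrt(a^2 + b^2) = sqrt((2)^2 + (0)^2) = sqrt(4 + 0) = sqrt(4) = 2
b = 0 and a > 0, so z lies on the positive real axis: θ = 0°
z = 2(cos 0° + i sin 0°)


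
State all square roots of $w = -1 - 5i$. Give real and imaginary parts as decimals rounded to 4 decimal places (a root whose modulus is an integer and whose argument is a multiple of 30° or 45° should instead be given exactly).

|w| = sqrt(26) ≈ 5.099020, arg(w) ≈ 258.690068°
Root modulus = sqrt(26)^(1/2) ≈ 2.258101
Root arguments: θ_k = (arg(w) + 360°k)/2 for k = 0, 1, ..., 1
Compute each root as (root modulus)(cos θ_k + i sin θ_k) using full-precision intermediates, then round to 4 decimal places.
Roots: -1.4316 + 1.7463i, 1.4316 - 1.7463i


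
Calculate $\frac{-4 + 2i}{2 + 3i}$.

Multiply numerator and denominator by conjugate (2 - 3i):
= (-4 + 2i)(2 - 3i) / (2^2 + 3^2)
= (-2 + 16i) / 13
= -2/13 + (16/13)i


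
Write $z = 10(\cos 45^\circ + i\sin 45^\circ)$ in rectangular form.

a = r cos θ = 10 * sqrt(2)/2 = 5*sqrt(2)
b = r sin θ = 10 * sqrt(2)/2 = 5*sqrt(2)
z = 5*sqrt(2) + 5*sqrt(2)i


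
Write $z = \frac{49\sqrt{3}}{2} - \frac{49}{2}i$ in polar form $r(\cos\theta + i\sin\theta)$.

r = |z| = sqrt(a^2 + b^2) = sqrt((49*sqrt(3)/2)^2 + (-49/2)^2) = sqrt(7203/4 + 2401/4) = sqrt(2401) = 49
θ = arctan(b/a) = arctan(-24.5/42.4352) (quadrant-adjusted) = 330°
z = 49(cos 330° + i sin 330°)


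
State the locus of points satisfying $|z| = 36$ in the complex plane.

|z| = 36 means sqrt(x^2 + y^2) = 36
This is a circle of radius 36 centered at the origin


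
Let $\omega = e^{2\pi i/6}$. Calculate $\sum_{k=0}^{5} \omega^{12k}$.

Since 6 divides 12, ω^12 = (ω^6)^2 = 1^2 = 1, so every term is 1.
Sum = 6 · 1 = 6


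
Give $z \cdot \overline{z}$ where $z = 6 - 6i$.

z * conjugate(z) = |z|^2 = a^2 + b^2
= 6^2 + (-6)^2 = 72


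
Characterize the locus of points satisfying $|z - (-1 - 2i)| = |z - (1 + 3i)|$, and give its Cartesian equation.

|z - z1| = |z - z2| means z is equidistant from z1 and z2,
i.e. the perpendicular bisector of the segment from (-1, -2) to (1, 3) (midpoint (0, 1/2)).
With z = x + yi, square both sides:
(x - (-1))^2 + (y - (-2))^2 = (x - 1)^2 + (y - 3)^2
The x^2 and y^2 terms cancel: 4x + 10y = 10 - 5 = 5
Simplify: 4x + 10y = 5
Locus: Perpendicular bisector of the segment from (-1, -2) to (1, 3): the line 4x + 10y = 5


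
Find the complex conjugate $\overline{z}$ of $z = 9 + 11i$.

If z = a + bi, then conjugate(z) = a - bi
conjugate(9 + 11i) = 9 - 11i


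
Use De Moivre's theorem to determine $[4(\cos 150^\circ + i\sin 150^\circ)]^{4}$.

By De Moivre: z^n = r^n(cos(nθ) + i sin(nθ))
= 4^4(cos(4*150°) + i sin(4*150°))
= 256(cos 240° + i sin 240°)
= -128 - 128*sqrt(3)i


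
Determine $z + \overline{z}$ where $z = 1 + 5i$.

z + conjugate(z) = (a + bi) + (a - bi) = 2a
= 2 * 1 = 2


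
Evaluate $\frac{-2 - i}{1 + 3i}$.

Multiply numerator and denominator by conjugate (1 - 3i):
= (-2 - i)(1 - 3i) / (1^2 + 3^2)
= (-5 + 5i) / 10
Divide through by 5: (-1 + i) / 2
= -1/2 + (1/2)i


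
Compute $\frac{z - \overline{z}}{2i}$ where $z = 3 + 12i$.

z - conjugate(z) = 2bi
(z - conjugate(z))/(2i) = 2bi/(2i) = b = 12


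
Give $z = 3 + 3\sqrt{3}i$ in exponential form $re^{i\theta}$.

r = |z| = sqrt((3)^2 + (3*sqrt(3))^2) = sqrt(9 + 27) = sqrt(36) = 6
θ = arctan(b/a) = arctan(5.1962/3) (quadrant-adjusted) = 60° = π/3
z = 6e^(i*π/3)


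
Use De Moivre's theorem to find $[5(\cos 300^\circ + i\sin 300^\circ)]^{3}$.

By De Moivre: z^n = r^n(cos(nθ) + i sin(nθ))
= 5^3(cos(3*300°) + i sin(3*300°))
= 125(cos 180° + i sin 180°)
= -125


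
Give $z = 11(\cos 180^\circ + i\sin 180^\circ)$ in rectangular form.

a = r cos θ = 11 * -1 = -11
b = r sin θ = 11 * 0 = 0
z = -11


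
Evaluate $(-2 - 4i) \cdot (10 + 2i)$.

(a1*a2 - b1*b2) + (a1*b2 + b1*a2)i
= (-20 - (-8)) + (-4 + (-40))i
= -12 - 44i


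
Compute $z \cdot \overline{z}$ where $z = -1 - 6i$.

z * conjugate(z) = |z|^2 = a^2 + b^2
= (-1)^2 + (-6)^2 = 37


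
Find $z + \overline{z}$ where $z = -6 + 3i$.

z + conjugate(z) = (a + bi) + (a - bi) = 2a
= 2 * (-6) = -12


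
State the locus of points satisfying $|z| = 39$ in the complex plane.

|z| = 39 means sqrt(x^2 + y^2) = 39
This is a circle of radius 39 centered at the origin


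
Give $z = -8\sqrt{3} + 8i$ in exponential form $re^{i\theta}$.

r = |z| = sqrt((-8*sqrt(3))^2 + (8)^2) = sqrt(192 + 64) = sqrt(256) = 16
θ = arctan(b/a) = arctan(8/-13.8564) (quadrant-adjusted) = 150° = 5π/6
z = 16e^(i*5π/6)


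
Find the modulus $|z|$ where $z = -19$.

|z| = sqrt(a^2 + b^2) = sqrt((-19)^2 + 0^2) = sqrt(361) = 19


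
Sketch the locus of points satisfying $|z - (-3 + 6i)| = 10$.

|z - z0| = r describes a circle centered at z0 with radius r
Here z0 = -3 + 6i and r = 10
Locus: Circle centered at (-3, 6) with radius 10


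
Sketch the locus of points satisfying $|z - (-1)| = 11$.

|z - z0| = r describes a circle centered at z0 with radius r
Here z0 = -1 and r = 11
Locus: Circle centered at (-1, 0) with radius 11


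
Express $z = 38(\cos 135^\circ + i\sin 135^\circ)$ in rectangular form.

a = r cos θ = 38 * -sqrt(2)/2 = -19*sqrt(2)
b = r sin θ = 38 * sqrt(2)/2 = 19*sqrt(2)
z = -19*sqrt(2) + 19*sqrt(2)i


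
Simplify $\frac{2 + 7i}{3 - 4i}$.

Multiply numerator and denominator by conjugate (3 + 4i):
= (2 + 7i)(3 + 4i) / (3^2 + (-4)^2)
= (-22 + 29i) / 25
= -22/25 + (29/25)i


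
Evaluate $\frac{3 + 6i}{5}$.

Divisor is real, so divide each part by 5:
= 3/5 + (6/5)i


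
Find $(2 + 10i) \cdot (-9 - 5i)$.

(a1*a2 - b1*b2) + (a1*b2 + b1*a2)i
= (-18 - (-50)) + (-10 + (-90))i
= 32 - 100i


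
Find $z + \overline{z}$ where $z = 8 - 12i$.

z + conjugate(z) = (a + bi) + (a - bi) = 2a
= 2 * 8 = 16


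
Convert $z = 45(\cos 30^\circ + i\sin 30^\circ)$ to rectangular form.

a = r cos θ = 45 * sqrt(3)/2 = 45*sqrt(3)/2
b = r sin θ = 45 * 1/2 = 45/2
z = 45*sqrt(3)/2 + (45/2)i


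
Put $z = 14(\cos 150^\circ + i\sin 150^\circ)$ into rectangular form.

a = r cos θ = 14 * -sqrt(3)/2 = -7*sqrt(3)
b = r sin θ = 14 * 1/2 = 7
z = -7*sqrt(3) + 7i


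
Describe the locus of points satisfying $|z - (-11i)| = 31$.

|z - z0| = r describes a circle centered at z0 with radius r
Here z0 = -11i and r = 31
Locus: Circle centered at (0, -11) with radius 31


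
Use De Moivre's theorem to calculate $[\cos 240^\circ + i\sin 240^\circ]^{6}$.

By De Moivre: z^n = r^n(cos(nθ) + i sin(nθ))
= 1^6(cos(6*240°) + i sin(6*240°))
= 1(cos 0° + i sin 0°)
= 1


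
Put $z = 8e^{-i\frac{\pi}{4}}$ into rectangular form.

a = r cos θ = 8 * sqrt(2)/2 = 4*sqrt(2)
b = r sin θ = 8 * -sqrt(2)/2 = -4*sqrt(2)
z = 4*sqrt(2) - 4*sqrt(2)i


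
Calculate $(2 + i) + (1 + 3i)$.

(2 + 1) + (1 + 3)i = 3 + 4i


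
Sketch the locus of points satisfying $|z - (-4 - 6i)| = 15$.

|z - z0| = r describes a circle centered at z0 with radius r
Here z0 = -4 - 6i and r = 15
Locus: Circle centered at (-4, -6) with radius 15


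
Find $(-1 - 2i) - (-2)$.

(-1 - (-2)) + (-2 - 0)i = 1 - 2i


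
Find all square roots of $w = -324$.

|w| = 324, arg(w) = 180°
Root modulus = 324^(1/2) = 18
Root arguments: θ_k = (180° + 360°k)/2 for k = 0, 1, ..., 1
Roots: 18i, -18i


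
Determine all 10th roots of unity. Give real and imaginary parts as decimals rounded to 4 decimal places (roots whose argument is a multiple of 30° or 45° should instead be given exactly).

ω_k = e^(2πik/10) = cos(2πk/10) + i sin(2πk/10) for k = 0, 1, ..., 9
Roots: 1, 0.8090 + 0.5878i, 0.3090 + 0.9511i, -0.3090 + 0.9511i, -0.8090 + 0.5878i, -1, -0.8090 - 0.5878i, -0.3090 - 0.9511i, 0.3090 - 0.9511i, 0.8090 - 0.5878i


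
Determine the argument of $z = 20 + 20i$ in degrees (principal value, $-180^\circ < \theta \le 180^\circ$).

θ = arctan(b/a) = arctan(20/20) (quadrant-adjusted) = 45°


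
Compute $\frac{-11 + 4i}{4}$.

Divisor is real, so divide each part by 4:
= -11/4 + i


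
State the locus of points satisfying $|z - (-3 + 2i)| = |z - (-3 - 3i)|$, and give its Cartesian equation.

|z - z1| = |z - z2| means z is equidistant from z1 and z2,
i.e. the perpendicular bisector of the segment from (-3, 2) to (-3, -3) (midpoint (-3, -1/2)).
With z = x + yi, square both sides:
(x - (-3))^2 + (y - 2)^2 = (x - (-3))^2 + (y - (-3))^2
The x^2 and y^2 terms cancel: 0x + (-10)y = 18 - 13 = 5
Simplify: y = -1/2
Locus: Perpendicular bisector of the segment from (-3, 2) to (-3, -3): the line y = -1/2


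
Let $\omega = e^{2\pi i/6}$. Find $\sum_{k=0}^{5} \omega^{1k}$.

Let ζ = ω^1 = e^(2πi·1/6). Since 6 ∤ 1, ζ ≠ 1.
Sum = Σ_{k=0}^{5} ζ^k = (ζ^6 - 1)/(ζ - 1) = (ω^{1·6} - 1)/(ζ - 1) = (1 - 1)/(ζ - 1) = 0


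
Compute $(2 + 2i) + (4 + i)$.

(2 + 4) + (2 + 1)i = 6 + 3i


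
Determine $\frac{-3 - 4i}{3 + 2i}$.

Multiply numerator and denominator by conjugate (3 - 2i):
= (-3 - 4i)(3 - 2i) / (3^2 + 2^2)
= (-17 - 6i) / 13
= -17/13 - (6/13)i


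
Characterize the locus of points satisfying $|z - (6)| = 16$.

|z - z0| = r describes a circle centered at z0 with radius r
Here z0 = 6 and r = 16
Locus: Circle centered at (6, 0) with radius 16


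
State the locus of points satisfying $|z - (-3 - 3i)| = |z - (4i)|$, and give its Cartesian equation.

|z - z1| = |z - z2| means z is equidistant from z1 and z2,
i.e. the perpendicular bisector of the segment from (-3, -3) to (0, 4) (midpoint (-3/2, 1/2)).
With z = x + yi, square both sides:
(x - (-3))^2 + (y - (-3))^2 = (x - 0)^2 + (y - 4)^2
The x^2 and y^2 terms cancel: 6x + 14y = 16 - 18 = -2
Simplify: 3x + 7y = -1
Locus: Perpendicular bisector of the segment from (-3, -3) to (0, 4): the line 3x + 7y = -1


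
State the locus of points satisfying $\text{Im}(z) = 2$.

Im(z) = y where z = x + yi; the equation y = 2 is satisfied by all points with that y-coordinate
Locus: Horizontal line y = 2


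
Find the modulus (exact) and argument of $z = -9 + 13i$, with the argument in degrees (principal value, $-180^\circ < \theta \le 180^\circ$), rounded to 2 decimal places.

|z| = sqrt((-9)^2 + 13^2) = sqrt(250)
arg(z) = arctan(b/a) = arctan(13/-9) (quadrant-adjusted) = 124.70°


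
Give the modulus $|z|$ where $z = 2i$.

|z| = sqrt(a^2 + b^2) = sqrt(0^2 + 2^2) = sqrt(4) = 2


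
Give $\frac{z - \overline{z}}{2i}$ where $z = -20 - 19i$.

z - conjugate(z) = 2bi
(z - conjugate(z))/(2i) = 2bi/(2i) = b = -19
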